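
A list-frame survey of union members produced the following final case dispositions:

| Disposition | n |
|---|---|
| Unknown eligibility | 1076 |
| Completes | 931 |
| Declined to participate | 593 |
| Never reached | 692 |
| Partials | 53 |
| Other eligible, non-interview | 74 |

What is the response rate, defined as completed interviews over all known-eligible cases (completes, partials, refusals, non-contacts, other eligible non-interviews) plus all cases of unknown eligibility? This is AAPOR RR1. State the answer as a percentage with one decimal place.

Top → 931
Base → 931 + 53 + 593 + 692 + 74 + 1076 = 3419
RR1 = 931 / 3419 = 0.2723

27.2%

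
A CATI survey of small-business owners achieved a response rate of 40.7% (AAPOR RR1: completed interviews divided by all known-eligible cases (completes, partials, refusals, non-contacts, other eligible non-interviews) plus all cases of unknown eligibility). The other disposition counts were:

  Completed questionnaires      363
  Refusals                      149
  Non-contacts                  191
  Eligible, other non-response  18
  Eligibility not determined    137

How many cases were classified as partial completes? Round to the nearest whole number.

RR1 = 363 / D = 0.407
D = 363 / 0.407 = 891.9
Rest of base = 858
partial completes = 891.9 − 858 ≈ 34

34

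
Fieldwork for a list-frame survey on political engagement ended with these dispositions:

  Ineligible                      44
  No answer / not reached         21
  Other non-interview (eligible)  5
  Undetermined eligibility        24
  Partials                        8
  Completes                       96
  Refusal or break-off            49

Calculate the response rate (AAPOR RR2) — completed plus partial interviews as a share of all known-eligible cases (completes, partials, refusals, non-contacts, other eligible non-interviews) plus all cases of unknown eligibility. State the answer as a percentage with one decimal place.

51.2%

Top: 96 + 8 = 104
Base: 96 + 8 + 49 + 21 + 5 + 24 = 203
RR2 = 104 / 203 = 0.5123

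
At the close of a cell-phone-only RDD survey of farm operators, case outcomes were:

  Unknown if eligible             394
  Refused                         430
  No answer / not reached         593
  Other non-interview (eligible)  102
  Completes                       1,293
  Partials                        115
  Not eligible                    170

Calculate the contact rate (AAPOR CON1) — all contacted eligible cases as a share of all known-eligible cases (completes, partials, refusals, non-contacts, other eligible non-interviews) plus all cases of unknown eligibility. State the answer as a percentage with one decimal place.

66.3%

Numerator = 1293 + 115 + 430 + 102 = 1940
Denom = 1293 + 115 + 430 + 593 + 102 + 394 = 2927
CON1 = 1940 / 2927 = 0.6628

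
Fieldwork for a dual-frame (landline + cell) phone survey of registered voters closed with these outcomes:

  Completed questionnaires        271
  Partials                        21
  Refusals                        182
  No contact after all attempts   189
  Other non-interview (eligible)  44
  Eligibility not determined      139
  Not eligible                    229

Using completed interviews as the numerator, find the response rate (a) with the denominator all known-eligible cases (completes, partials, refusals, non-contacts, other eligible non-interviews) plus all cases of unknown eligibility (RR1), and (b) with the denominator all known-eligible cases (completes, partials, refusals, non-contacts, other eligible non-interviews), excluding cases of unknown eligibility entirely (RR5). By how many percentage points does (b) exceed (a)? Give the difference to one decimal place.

6.3

Top: 271
Denom: 271 + 21 + 182 + 189 + 44 + 139 = 846
RR1 = 271 / 846 = 0.3203
Denom: 271 + 21 + 182 + 189 + 44 = 707
RR5 = 271 / 707 = 0.3833
Difference = 38.33 − 32.03 = 6.30 percentage points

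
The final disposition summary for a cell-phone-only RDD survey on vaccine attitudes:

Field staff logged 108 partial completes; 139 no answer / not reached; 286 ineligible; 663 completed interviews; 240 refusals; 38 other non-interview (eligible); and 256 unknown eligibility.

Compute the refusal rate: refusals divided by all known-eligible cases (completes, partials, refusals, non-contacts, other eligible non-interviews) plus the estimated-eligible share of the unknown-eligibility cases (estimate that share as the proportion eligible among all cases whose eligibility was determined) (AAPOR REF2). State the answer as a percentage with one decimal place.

17.2%

Top = 240
Eligible (known) = 663 + 108 + 240 + 139 + 38 = 1188
e = 1188 / (1188 + 286) = 1188 / 1474 = 0.8060
e × U = 0.8060 × 256 = 206.34
Base = 1188 + 206.34 = 1394.34
REF2 = 240 / 1394.34 = 0.1721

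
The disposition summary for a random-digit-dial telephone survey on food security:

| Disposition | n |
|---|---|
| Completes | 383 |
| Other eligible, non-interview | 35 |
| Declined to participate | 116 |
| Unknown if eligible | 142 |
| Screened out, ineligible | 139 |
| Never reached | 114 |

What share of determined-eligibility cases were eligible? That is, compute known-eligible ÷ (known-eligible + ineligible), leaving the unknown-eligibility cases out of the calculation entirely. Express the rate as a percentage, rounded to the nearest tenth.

Eligible (known) = 383 + 116 + 114 + 35 = 648
e = 648 / (648 + 139) = 648 / 787 = 0.8234

82.3%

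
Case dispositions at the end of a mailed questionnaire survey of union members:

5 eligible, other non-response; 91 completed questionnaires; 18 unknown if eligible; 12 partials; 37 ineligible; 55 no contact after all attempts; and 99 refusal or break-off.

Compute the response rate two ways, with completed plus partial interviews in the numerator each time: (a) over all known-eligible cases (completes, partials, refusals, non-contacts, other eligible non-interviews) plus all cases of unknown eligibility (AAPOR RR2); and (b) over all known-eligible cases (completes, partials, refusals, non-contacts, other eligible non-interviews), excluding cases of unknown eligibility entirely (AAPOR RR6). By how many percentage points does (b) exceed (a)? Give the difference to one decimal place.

2.5

Numerator → 91 + 12 = 103
Denominator → 91 + 12 + 99 + 55 + 5 + 18 = 280
RR2 = 103 / 280 = 0.3679
Denominator → 91 + 12 + 99 + 55 + 5 = 262
RR6 = 103 / 262 = 0.3931
Difference = 39.31 − 36.79 = 2.52 percentage points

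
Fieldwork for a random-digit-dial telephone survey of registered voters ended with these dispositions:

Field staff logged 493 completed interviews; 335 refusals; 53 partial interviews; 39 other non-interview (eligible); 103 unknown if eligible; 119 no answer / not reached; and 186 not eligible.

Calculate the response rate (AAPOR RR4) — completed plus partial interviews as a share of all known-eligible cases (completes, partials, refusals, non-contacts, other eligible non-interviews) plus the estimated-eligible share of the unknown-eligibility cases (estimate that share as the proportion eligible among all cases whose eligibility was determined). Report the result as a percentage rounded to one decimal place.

Num: 493 + 53 = 546
Determined eligible: 493 + 53 + 335 + 119 + 39 = 1039
e = 1039 / (1039 + 186) = 1039 / 1225 = 0.8482
Estimated eligible among unknowns: 0.8482 × 103 = 87.36
Denom: 1039 + 87.36 = 1126.36
RR4 = 546 / 1126.36 = 0.4847

48.5%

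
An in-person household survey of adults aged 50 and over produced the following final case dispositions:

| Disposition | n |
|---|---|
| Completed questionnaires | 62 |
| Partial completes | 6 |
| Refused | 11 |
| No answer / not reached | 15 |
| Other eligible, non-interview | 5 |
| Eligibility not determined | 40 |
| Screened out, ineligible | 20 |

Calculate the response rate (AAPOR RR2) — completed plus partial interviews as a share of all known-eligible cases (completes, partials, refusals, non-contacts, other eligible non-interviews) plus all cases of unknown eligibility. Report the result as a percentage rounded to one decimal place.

48.9%

Top = 62 + 6 = 68
Denom = 62 + 6 + 11 + 15 + 5 + 40 = 139
RR2 = 68 / 139 = 0.4892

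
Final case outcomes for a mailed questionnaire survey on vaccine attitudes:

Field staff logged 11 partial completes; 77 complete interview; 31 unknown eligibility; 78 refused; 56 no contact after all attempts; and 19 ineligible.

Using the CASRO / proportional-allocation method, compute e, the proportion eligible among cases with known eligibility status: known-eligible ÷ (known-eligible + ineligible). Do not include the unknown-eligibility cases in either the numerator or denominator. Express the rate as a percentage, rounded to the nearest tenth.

Known eligible: 77 + 11 + 78 + 56 = 222
e = 222 / (222 + 19) = 222 / 241 = 0.9212

92.1%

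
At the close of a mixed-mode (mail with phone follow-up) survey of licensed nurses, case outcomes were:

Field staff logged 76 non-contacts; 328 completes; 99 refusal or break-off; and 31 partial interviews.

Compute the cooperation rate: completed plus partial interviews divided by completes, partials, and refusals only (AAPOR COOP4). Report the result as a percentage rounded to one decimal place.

78.4%

Numerator = 328 + 31 = 359
Base = 328 + 31 + 99 = 458
COOP4 = 359 / 458 = 0.7838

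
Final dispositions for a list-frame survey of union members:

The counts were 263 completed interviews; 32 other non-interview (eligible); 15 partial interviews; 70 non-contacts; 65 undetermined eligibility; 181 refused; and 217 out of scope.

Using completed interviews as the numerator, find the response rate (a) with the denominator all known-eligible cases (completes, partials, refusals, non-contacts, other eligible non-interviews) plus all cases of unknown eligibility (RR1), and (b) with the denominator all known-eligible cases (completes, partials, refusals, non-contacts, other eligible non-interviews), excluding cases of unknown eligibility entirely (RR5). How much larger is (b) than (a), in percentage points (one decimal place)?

Top = 263
Denom = 263 + 15 + 181 + 70 + 32 + 65 = 626
RR1 = 263 / 626 = 0.4201
Denom = 263 + 15 + 181 + 70 + 32 = 561
RR5 = 263 / 561 = 0.4688
Difference = 46.88 − 42.01 = 4.87 percentage points

4.9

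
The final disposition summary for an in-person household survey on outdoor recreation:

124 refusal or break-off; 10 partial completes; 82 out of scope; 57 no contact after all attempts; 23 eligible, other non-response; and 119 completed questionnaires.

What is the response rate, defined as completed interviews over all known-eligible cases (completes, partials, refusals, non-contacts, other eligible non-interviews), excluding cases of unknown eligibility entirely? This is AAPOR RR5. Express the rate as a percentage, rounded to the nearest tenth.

35.7%

Numerator = 119
Denominator = 119 + 10 + 124 + 57 + 23 = 333
RR5 = 119 / 333 = 0.3574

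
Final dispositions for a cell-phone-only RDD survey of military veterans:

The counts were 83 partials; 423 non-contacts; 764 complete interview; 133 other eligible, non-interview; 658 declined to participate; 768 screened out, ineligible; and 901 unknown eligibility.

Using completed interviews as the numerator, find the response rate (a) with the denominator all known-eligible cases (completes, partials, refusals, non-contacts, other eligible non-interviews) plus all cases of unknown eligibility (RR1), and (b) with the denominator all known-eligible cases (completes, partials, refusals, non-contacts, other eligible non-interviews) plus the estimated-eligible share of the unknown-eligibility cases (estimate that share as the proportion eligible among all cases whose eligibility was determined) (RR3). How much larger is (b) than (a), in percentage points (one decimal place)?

Num → 764
Denominator → 764 + 83 + 658 + 423 + 133 + 901 = 2962
RR1 = 764 / 2962 = 0.2579
Known eligible → 764 + 83 + 658 + 423 + 133 = 2061
e = 2061 / (2061 + 768) = 2061 / 2829 = 0.7285
Eligible share of unknowns → 0.7285 × 901 = 656.38
Denominator → 2061 + 656.38 = 2717.38
RR3 = 764 / 2717.38 = 0.2812
Difference = 28.12 − 25.79 = 2.33 percentage points

2.3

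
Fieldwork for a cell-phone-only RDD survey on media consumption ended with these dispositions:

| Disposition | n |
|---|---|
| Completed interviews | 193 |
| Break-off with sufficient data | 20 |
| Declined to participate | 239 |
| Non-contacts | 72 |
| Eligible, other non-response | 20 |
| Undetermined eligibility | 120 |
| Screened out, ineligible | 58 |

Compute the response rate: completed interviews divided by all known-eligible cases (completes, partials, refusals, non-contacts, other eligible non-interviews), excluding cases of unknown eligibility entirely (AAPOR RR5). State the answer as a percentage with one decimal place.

Num = 193
Denom = 193 + 20 + 239 + 72 + 20 = 544
RR5 = 193 / 544 = 0.3548

35.5%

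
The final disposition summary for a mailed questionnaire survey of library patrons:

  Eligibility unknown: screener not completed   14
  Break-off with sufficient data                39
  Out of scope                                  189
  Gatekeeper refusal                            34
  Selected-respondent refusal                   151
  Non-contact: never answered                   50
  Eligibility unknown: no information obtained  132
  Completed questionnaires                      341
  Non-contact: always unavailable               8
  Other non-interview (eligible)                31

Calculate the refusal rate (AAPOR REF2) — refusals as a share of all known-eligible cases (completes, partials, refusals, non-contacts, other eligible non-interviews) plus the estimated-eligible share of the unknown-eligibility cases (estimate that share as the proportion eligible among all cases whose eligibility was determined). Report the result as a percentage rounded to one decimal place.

Refused = 34 + 151 = 185
No answer / not reached = 50 + 8 = 58
Unknown eligibility = 14 + 132 = 146
Num: 185
Eligible (known): 341 + 39 + 185 + 58 + 31 = 654
e = 654 / (654 + 189) = 654 / 843 = 0.7758
Eligible share of unknowns: 0.7758 × 146 = 113.27
Base: 654 + 113.27 = 767.27
REF2 = 185 / 767.27 = 0.2411

24.1%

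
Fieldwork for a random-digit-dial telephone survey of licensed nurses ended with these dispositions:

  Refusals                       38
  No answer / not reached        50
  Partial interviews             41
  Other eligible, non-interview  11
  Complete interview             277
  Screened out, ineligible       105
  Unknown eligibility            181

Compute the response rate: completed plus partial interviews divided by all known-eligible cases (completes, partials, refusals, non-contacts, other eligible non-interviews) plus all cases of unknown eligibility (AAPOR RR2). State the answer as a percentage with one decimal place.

53.2%

Top: 277 + 41 = 318
Denominator: 277 + 41 + 38 + 50 + 11 + 181 = 598
RR2 = 318 / 598 = 0.5318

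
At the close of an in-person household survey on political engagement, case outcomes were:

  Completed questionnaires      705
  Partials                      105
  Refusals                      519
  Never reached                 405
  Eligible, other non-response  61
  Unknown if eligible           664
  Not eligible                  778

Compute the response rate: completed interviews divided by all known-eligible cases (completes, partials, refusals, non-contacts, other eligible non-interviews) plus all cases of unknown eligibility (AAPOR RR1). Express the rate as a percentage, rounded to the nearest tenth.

Top: 705
Denominator: 705 + 105 + 519 + 405 + 61 + 664 = 2459
RR1 = 705 / 2459 = 0.2867

28.7%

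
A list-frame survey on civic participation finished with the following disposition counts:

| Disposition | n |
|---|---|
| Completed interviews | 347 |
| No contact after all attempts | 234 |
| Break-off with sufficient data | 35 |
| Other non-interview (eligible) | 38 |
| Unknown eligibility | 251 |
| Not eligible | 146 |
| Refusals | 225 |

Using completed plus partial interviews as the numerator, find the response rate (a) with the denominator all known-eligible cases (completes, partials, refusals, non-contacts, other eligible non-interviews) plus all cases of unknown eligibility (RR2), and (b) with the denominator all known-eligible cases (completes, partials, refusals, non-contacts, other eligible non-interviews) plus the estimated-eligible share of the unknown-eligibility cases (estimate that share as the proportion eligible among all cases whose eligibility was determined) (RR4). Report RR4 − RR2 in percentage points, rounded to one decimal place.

1.1

Top: 347 + 35 = 382
Denominator: 347 + 35 + 225 + 234 + 38 + 251 = 1130
RR2 = 382 / 1130 = 0.3381
Known eligible: 347 + 35 + 225 + 234 + 38 = 879
e = 879 / (879 + 146) = 879 / 1025 = 0.8576
e × U: 0.8576 × 251 = 215.26
Denominator: 879 + 215.26 = 1094.26
RR4 = 382 / 1094.26 = 0.3491
Difference = 34.91 − 33.81 = 1.10 percentage points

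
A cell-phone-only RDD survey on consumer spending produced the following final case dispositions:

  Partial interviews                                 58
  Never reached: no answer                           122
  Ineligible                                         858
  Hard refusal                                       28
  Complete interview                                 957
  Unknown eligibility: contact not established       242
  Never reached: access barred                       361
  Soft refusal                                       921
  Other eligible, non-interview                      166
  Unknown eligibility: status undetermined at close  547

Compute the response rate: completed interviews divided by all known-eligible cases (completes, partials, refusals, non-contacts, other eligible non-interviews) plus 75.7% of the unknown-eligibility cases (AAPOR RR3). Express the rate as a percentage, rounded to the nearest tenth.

Declined to participate = 28 + 921 = 949
Non-contacts = 122 + 361 = 483
Eligibility not determined = 242 + 547 = 789
Top: 957
Determined eligible: 957 + 58 + 949 + 483 + 166 = 2613
Estimated eligible among unknowns: 0.7570 × 789 = 597.27
Base: 2613 + 597.27 = 3210.27
RR3 = 957 / 3210.27 = 0.2981

29.8%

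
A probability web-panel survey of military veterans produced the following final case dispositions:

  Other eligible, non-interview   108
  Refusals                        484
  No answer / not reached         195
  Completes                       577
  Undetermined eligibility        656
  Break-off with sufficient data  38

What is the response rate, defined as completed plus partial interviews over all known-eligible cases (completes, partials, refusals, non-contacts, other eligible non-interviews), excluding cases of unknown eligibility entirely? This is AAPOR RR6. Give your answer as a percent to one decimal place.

Numerator: 577 + 38 = 615
Base: 577 + 38 + 484 + 195 + 108 = 1402
RR6 = 615 / 1402 = 0.4387

43.9%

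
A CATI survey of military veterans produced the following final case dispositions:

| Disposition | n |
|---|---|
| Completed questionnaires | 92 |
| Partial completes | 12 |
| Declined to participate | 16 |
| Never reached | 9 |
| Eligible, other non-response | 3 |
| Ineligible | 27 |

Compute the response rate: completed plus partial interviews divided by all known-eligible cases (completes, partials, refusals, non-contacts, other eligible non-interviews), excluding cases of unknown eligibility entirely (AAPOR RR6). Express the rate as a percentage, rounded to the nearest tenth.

78.8%

Numerator: 92 + 12 = 104
Base: 92 + 12 + 16 + 9 + 3 = 132
RR6 = 104 / 132 = 0.7879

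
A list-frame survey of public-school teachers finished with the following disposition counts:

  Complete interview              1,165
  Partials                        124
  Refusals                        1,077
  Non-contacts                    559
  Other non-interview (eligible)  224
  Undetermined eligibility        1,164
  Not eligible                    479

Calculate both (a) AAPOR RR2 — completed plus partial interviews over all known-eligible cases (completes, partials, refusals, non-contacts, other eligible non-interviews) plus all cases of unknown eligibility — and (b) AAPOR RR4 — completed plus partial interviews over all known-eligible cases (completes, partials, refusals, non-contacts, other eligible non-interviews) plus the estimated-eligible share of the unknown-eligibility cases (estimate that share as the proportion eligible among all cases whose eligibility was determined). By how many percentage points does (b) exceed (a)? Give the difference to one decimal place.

1.1

Num = 1165 + 124 = 1289
Denominator = 1165 + 124 + 1077 + 559 + 224 + 1164 = 4313
RR2 = 1289 / 4313 = 0.2989
Known eligible = 1165 + 124 + 1077 + 559 + 224 = 3149
e = 3149 / (3149 + 479) = 3149 / 3628 = 0.8680
Estimated eligible among unknowns = 0.8680 × 1164 = 1010.35
Denominator = 3149 + 1010.35 = 4159.35
RR4 = 1289 / 4159.35 = 0.3099
Difference = 30.99 − 29.89 = 1.10 percentage points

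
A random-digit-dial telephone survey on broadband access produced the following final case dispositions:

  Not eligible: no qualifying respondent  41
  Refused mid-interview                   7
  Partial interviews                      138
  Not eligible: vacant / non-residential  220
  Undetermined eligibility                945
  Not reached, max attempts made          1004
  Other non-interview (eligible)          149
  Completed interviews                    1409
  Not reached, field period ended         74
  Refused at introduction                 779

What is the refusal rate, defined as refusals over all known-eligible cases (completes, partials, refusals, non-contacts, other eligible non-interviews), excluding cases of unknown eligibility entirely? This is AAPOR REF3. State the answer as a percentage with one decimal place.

22.1%

Refusals = 779 + 7 = 786
No contact after all attempts = 74 + 1004 = 1078
Not eligible = 41 + 220 = 261
Top = 786
Denom = 1409 + 138 + 786 + 1078 + 149 = 3560
REF3 = 786 / 3560 = 0.2208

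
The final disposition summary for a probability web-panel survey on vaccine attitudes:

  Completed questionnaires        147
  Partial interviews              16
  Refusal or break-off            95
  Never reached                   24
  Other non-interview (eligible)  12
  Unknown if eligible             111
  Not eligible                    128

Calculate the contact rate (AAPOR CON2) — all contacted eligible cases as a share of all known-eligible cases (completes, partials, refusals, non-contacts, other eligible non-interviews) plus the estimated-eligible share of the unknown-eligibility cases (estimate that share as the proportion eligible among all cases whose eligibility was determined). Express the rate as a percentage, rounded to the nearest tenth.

72.7%

Numerator: 147 + 16 + 95 + 12 = 270
Eligible (known): 147 + 16 + 95 + 24 + 12 = 294
e = 294 / (294 + 128) = 294 / 422 = 0.6967
Estimated eligible among unknowns: 0.6967 × 111 = 77.33
Denominator: 294 + 77.33 = 371.33
CON2 = 270 / 371.33 = 0.7271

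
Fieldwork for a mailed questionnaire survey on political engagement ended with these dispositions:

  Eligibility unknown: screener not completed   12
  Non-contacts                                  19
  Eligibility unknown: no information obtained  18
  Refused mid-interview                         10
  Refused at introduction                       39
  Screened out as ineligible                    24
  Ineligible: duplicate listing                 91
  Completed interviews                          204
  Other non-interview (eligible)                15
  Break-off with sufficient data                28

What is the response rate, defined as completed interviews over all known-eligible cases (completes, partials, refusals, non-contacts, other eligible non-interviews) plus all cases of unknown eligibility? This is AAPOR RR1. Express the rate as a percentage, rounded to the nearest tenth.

Refused = 39 + 10 = 49
Eligibility not determined = 12 + 18 = 30
Not eligible = 24 + 91 = 115
Top = 204
Denominator = 204 + 28 + 49 + 19 + 15 + 30 = 345
RR1 = 204 / 345 = 0.5913

59.1%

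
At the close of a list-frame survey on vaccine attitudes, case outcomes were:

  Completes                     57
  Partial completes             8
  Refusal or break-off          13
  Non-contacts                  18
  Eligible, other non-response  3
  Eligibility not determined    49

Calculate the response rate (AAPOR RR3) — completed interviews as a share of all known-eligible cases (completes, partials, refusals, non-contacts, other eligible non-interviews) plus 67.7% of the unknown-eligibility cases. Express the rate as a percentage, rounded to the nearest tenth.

43.1%

Numerator = 57
Determined eligible = 57 + 8 + 13 + 18 + 3 = 99
Estimated eligible among unknowns = 0.6770 × 49 = 33.17
Denom = 99 + 33.17 = 132.17
RR3 = 57 / 132.17 = 0.4313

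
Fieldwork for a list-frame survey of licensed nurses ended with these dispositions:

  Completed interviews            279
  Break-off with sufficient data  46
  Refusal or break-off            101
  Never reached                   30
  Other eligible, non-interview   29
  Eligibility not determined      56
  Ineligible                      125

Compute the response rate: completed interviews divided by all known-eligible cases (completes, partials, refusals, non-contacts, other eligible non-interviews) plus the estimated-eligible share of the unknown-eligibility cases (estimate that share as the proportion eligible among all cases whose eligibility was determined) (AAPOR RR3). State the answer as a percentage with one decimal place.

Num = 279
Known eligible = 279 + 46 + 101 + 30 + 29 = 485
e = 485 / (485 + 125) = 485 / 610 = 0.7951
e × U = 0.7951 × 56 = 44.53
Base = 485 + 44.53 = 529.53
RR3 = 279 / 529.53 = 0.5269

52.7%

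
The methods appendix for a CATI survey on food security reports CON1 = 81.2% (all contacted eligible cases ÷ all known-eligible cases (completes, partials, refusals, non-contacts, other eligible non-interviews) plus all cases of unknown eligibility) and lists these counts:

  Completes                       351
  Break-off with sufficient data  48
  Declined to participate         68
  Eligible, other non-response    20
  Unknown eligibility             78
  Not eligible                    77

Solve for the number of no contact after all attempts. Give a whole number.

Num: 351 + 48 + 68 + 20 = 487
CON1 = 487 / D = 0.812
D = 487 / 0.812 = 599.8
Remaining denominator categories sum to 565
no contact after all attempts = 599.8 − 565 ≈ 35

35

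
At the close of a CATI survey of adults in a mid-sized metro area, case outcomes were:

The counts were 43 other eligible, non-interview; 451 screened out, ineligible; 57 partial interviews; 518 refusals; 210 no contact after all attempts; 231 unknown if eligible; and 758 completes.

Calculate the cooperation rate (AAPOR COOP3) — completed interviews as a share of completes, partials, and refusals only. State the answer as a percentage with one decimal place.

Numerator → 758
Base → 758 + 57 + 518 = 1333
COOP3 = 758 / 1333 = 0.5686

56.9%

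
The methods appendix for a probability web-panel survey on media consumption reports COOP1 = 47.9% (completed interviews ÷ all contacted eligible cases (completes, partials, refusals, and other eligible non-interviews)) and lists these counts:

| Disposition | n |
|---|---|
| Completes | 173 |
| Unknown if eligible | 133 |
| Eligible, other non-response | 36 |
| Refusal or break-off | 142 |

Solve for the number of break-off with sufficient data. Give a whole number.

COOP1 = 173 / D = 0.479
D = 173 / 0.479 = 361.2
Other denominator terms total 351
break-off with sufficient data = 361.2 − 351 ≈ 10

10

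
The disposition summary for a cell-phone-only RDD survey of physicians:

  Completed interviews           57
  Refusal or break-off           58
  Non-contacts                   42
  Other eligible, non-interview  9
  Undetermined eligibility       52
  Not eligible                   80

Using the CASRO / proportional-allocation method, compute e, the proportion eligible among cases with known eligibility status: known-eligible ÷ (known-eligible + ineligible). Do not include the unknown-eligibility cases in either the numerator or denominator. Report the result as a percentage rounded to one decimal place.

Eligible (known): 57 + 58 + 42 + 9 = 166
e = 166 / (166 + 80) = 166 / 246 = 0.6748

67.5%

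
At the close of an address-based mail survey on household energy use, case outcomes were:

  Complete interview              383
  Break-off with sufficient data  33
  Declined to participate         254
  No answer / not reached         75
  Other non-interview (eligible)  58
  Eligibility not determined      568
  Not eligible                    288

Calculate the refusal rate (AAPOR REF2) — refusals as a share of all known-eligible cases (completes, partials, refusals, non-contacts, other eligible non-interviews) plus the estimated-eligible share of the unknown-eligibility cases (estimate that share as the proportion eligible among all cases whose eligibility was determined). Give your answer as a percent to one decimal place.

Top → 254
Eligible (known) → 383 + 33 + 254 + 75 + 58 = 803
e = 803 / (803 + 288) = 803 / 1091 = 0.7360
Eligible share of unknowns → 0.7360 × 568 = 418.05
Denominator → 803 + 418.05 = 1221.05
REF2 = 254 / 1221.05 = 0.2080

20.8%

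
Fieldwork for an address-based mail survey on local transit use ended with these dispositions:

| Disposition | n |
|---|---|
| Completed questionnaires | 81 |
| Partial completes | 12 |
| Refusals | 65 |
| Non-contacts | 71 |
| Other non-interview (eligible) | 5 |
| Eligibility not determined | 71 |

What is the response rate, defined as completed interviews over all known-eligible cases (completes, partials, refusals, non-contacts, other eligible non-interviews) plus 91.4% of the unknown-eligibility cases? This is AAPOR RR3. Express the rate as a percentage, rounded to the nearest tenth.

Num → 81
Known eligible → 81 + 12 + 65 + 71 + 5 = 234
e × U → 0.9140 × 71 = 64.89
Denominator → 234 + 64.89 = 298.89
RR3 = 81 / 298.89 = 0.2710

27.1%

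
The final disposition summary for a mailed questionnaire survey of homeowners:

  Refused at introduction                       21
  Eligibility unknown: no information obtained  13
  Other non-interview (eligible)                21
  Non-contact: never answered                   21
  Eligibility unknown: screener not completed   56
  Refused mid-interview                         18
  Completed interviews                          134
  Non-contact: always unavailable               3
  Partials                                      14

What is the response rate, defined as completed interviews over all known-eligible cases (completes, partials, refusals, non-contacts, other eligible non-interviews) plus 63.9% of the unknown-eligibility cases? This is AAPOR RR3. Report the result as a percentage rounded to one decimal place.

48.5%

Refusals = 21 + 18 = 39
Non-contacts = 21 + 3 = 24
Eligibility not determined = 56 + 13 = 69
Num = 134
Determined eligible = 134 + 14 + 39 + 24 + 21 = 232
Estimated eligible among unknowns = 0.6390 × 69 = 44.09
Denom = 232 + 44.09 = 276.09
RR3 = 134 / 276.09 = 0.4853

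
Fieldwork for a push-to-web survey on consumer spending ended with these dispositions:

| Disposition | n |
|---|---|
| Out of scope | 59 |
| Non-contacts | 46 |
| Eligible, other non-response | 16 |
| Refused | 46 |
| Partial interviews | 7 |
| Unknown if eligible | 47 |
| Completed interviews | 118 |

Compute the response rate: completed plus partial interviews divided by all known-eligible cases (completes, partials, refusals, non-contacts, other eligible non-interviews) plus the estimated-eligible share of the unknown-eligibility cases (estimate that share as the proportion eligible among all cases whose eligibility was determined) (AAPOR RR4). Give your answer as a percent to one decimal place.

46.2%

Numerator → 118 + 7 = 125
Known eligible → 118 + 7 + 46 + 46 + 16 = 233
e = 233 / (233 + 59) = 233 / 292 = 0.7979
Estimated eligible among unknowns → 0.7979 × 47 = 37.50
Base → 233 + 37.50 = 270.50
RR4 = 125 / 270.50 = 0.4621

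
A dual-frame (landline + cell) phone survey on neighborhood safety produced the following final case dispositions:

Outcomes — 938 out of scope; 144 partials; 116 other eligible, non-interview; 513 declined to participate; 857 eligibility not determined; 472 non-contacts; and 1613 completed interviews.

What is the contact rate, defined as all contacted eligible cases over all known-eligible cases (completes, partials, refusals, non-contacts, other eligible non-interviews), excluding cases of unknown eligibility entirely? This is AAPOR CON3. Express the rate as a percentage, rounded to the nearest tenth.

83.5%

Num: 1613 + 144 + 513 + 116 = 2386
Denom: 1613 + 144 + 513 + 472 + 116 = 2858
CON3 = 2386 / 2858 = 0.8348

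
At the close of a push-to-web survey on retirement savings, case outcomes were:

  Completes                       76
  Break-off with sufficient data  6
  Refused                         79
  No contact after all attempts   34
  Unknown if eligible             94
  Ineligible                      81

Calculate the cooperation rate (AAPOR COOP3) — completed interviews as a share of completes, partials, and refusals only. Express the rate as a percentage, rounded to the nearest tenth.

47.2%

Numerator → 76
Base → 76 + 6 + 79 = 161
COOP3 = 76 / 161 = 0.4720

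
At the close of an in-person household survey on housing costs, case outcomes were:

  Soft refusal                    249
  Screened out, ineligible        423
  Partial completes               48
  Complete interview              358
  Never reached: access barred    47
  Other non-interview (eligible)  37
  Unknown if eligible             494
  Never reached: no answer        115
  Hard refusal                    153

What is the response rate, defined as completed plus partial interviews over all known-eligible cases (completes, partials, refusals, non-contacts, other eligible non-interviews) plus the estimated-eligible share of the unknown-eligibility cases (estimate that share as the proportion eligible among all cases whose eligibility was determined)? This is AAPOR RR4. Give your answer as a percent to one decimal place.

Refusal or break-off = 153 + 249 = 402
No contact after all attempts = 115 + 47 = 162
Num: 358 + 48 = 406
Known eligible: 358 + 48 + 402 + 162 + 37 = 1007
e = 1007 / (1007 + 423) = 1007 / 1430 = 0.7042
e × U: 0.7042 × 494 = 347.87
Base: 1007 + 347.87 = 1354.87
RR4 = 406 / 1354.87 = 0.2997

30.0%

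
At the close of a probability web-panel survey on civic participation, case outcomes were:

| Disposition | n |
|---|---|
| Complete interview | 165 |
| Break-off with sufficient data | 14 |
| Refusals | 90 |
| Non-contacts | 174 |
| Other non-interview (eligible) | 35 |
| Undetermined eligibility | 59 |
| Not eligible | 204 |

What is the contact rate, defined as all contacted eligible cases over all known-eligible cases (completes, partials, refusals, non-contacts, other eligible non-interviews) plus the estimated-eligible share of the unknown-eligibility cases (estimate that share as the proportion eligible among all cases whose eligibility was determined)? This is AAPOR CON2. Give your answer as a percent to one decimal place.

58.5%

Numerator = 165 + 14 + 90 + 35 = 304
Known eligible = 165 + 14 + 90 + 174 + 35 = 478
e = 478 / (478 + 204) = 478 / 682 = 0.7009
Eligible share of unknowns = 0.7009 × 59 = 41.35
Base = 478 + 41.35 = 519.35
CON2 = 304 / 519.35 = 0.5853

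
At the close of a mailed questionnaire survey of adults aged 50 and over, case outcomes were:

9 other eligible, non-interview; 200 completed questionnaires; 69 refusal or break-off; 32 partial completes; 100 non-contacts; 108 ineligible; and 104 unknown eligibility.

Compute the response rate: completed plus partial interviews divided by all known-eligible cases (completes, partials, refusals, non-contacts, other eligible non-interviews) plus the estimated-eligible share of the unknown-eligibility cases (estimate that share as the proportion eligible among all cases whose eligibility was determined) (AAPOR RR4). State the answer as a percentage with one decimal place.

47.1%

Top: 200 + 32 = 232
Known eligible: 200 + 32 + 69 + 100 + 9 = 410
e = 410 / (410 + 108) = 410 / 518 = 0.7915
e × U: 0.7915 × 104 = 82.32
Base: 410 + 82.32 = 492.32
RR4 = 232 / 492.32 = 0.4712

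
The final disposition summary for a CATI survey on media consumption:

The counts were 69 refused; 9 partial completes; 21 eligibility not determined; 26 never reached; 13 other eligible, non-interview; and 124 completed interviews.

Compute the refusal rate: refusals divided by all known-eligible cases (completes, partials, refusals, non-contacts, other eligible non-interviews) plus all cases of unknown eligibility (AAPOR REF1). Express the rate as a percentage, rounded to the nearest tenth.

26.3%

Numerator: 69
Base: 124 + 9 + 69 + 26 + 13 + 21 = 262
REF1 = 69 / 262 = 0.2634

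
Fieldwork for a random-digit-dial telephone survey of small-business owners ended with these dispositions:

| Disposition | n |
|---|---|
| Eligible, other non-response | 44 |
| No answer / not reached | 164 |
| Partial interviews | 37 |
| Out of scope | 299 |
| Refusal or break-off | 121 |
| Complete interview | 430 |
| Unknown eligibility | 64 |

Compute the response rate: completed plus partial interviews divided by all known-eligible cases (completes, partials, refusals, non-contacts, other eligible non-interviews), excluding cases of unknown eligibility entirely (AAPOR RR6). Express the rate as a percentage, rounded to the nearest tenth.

Num → 430 + 37 = 467
Base → 430 + 37 + 121 + 164 + 44 = 796
RR6 = 467 / 796 = 0.5867

58.7%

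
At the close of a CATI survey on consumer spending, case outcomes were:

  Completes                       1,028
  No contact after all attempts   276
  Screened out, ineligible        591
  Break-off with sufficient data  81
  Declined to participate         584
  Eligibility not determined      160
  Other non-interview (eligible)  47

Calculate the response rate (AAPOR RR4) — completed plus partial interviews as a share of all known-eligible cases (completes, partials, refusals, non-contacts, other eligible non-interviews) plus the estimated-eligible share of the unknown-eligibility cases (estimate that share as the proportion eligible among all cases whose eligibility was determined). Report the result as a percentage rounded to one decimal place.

51.8%

Num: 1028 + 81 = 1109
Determined eligible: 1028 + 81 + 584 + 276 + 47 = 2016
e = 2016 / (2016 + 591) = 2016 / 2607 = 0.7733
Estimated eligible among unknowns: 0.7733 × 160 = 123.73
Base: 2016 + 123.73 = 2139.73
RR4 = 1109 / 2139.73 = 0.5183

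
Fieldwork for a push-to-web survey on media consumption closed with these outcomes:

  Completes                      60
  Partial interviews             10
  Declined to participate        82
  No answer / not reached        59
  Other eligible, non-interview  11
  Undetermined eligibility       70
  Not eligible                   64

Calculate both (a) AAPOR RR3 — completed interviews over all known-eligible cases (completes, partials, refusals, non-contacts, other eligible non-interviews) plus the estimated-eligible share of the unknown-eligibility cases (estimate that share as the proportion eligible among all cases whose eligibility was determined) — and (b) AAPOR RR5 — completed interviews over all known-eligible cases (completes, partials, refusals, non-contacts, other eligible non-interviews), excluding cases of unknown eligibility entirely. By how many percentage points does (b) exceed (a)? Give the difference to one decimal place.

5.3

Numerator → 60
Known eligible → 60 + 10 + 82 + 59 + 11 = 222
e = 222 / (222 + 64) = 222 / 286 = 0.7762
e × U → 0.7762 × 70 = 54.33
Denominator → 222 + 54.33 = 276.33
RR3 = 60 / 276.33 = 0.2171
Denominator → 60 + 10 + 82 + 59 + 11 = 222
RR5 = 60 / 222 = 0.2703
Difference = 27.03 − 21.71 = 5.32 percentage points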